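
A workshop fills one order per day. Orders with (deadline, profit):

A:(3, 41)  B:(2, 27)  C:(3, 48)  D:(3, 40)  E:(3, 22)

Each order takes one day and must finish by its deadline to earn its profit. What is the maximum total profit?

129

Sort by profit descending; place each in the latest free slot ≤ its deadline.
By profit: C(d3,48), A(d3,41), D(d3,40), B(d2,27), E(d3,22)
C→slot 3; A→slot 2; D→slot 1; B skipped; E skipped.
Profit = 40 + 41 + 48 = 129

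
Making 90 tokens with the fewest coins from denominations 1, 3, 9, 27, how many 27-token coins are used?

Use the largest denomination that fits, subtract, and repeat.
90 = 3×27 + 1×9
Count of 27: 3

3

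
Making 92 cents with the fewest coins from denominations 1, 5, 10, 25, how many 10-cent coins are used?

Greedy: take as many of the largest coin as possible, then repeat with the remainder.
92 = 3×25 + 1×10 + 1×5 + 2×1
Count of 10: 1

1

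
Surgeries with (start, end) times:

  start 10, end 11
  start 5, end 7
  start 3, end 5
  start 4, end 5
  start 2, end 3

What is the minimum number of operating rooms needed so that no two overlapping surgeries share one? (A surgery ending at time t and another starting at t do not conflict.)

2

Count concurrent intervals with a sweep; the peak is the room count.
starts: [2, 3, 4, 5, 10]
ends:   [3, 5, 5, 7, 11]
s2→1 e3→0 s3→1 s4→2  — peak 2.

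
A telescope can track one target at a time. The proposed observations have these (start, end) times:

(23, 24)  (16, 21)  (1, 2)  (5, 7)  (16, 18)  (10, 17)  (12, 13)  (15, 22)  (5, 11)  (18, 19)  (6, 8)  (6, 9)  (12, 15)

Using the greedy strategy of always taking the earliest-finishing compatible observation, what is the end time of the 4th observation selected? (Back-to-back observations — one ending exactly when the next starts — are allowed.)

Order by finish time; keep every interval that doesn't clash with the previous kept one.
By end time: (1,2), (5,7), (6,8), (6,9), (5,11), (12,13), (12,15), (10,17), (16,18), (18,19), (16,21), (15,22), (23,24).
Pick (1,2); next start ≥ 2 → (5,7); next start ≥ 7 → (12,13); next start ≥ 13 → (16,18); next start ≥ 18 → (18,19); next start ≥ 19 → (23,24).
Selected: (1,2) (5,7) (12,13) (16,18) (18,19) (23,24)

18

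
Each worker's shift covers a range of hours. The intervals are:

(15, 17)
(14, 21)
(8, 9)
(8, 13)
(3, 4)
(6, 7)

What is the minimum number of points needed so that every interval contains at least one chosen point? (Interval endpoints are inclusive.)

4

Sorted: [3,4] [6,7] [8,9] [8,13] [15,17] [14,21]
{[3,4]} hit by 4; {[6,7]} hit by 7; {[8,9],[8,13]} hit by 9; {[15,17],[14,21]} hit by 17.
Points: 4, 7, 9, 17 (4 total).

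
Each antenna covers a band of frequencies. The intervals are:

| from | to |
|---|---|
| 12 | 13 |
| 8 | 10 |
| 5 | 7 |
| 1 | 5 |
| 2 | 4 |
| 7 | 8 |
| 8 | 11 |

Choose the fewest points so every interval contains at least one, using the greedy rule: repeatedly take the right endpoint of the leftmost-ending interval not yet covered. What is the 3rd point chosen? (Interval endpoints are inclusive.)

Sort by right endpoint; whenever an interval is uncovered, place a point at its right end.
Sorted: [2,4] [1,5] [5,7] [7,8] [8,10] [8,11] [12,13]
{[2,4],[1,5]} hit by 4; {[5,7],[7,8]} hit by 7; {[8,10],[8,11]} hit by 10; {[12,13]} hit by 13.
Points: 4, 7, 10, 13 (4 total).

10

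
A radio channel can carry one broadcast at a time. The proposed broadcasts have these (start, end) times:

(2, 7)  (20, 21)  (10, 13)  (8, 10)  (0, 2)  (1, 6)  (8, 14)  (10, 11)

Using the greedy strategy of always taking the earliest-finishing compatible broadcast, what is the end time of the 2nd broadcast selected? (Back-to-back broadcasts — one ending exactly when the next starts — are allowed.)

7

Sorted by end: (0,2)  (1,6)  (2,7)  (8,10)  (10,11)  (10,13)  (8,14)  (20,21)
take (0,2); skip (1,6); take (2,7); take (8,10); take (10,11); take (20,21).
Selected: (0,2) (2,7) (8,10) (10,11) (20,21)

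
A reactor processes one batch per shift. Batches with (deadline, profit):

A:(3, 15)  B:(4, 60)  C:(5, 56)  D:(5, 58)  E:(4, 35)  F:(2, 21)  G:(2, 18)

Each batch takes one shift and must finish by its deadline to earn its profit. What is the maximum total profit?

By profit: B(d4,60), D(d5,58), C(d5,56), E(d4,35), F(d2,21), G(d2,18), A(d3,15)
B→slot 4; D→slot 5; C→slot 3; E→slot 2; F→slot 1; G skipped; A skipped.
Profit = 21 + 35 + 56 + 60 + 58 = 230

230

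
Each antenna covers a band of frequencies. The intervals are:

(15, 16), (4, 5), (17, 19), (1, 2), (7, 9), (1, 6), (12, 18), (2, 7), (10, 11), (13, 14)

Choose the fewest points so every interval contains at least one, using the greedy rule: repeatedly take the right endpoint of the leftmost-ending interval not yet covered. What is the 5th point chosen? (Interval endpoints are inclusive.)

14

Process intervals by earliest right end; each time one isn't hit yet, stab at its right endpoint.
By right end: [1,2]  [4,5]  [1,6]  [2,7]  [7,9]  [10,11]  [13,14]  [15,16]  [12,18]  [17,19]
[1,2] uncovered → point at 2; [4,5] uncovered → point at 5; [7,9] uncovered → point at 9; [10,11] uncovered → point at 11; [13,14] uncovered → point at 14; [15,16] uncovered → point at 16; [17,19] uncovered → point at 19.
Points: 2, 5, 9, 11, 14, 16, 19 (7 total).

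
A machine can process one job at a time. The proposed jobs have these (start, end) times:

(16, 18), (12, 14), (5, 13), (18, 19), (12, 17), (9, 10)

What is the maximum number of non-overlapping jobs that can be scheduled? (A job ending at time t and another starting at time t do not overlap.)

Order by finish time; keep every interval that doesn't clash with the previous kept one.
By end time: (9,10), (5,13), (12,14), (12,17), (16,18), (18,19).
Pick (9,10); next start ≥ 10 → (12,14); next start ≥ 14 → (16,18); next start ≥ 18 → (18,19).
Selected 4 jobs.

4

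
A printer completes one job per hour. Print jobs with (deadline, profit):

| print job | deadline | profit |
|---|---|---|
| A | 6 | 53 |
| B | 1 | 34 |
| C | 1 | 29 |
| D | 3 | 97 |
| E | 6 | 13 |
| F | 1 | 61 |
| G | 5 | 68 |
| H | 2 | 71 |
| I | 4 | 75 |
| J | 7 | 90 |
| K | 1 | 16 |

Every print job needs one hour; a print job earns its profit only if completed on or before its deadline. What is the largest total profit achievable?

515

Profit order: D=97 J=90 I=75 H=71 G=68 F=61 A=53 B=34 C=29 K=16 E=13
Assign: D→slot 3, J→slot 7, I→slot 4, H→slot 2, G→slot 5, F→slot 1, A→slot 6, B skipped, C skipped, K skipped, E skipped.
Slots: [1:F] [2:H] [3:D] [4:I] [5:G] [6:A] [7:J]
Profit = 61 + 71 + 97 + 75 + 68 + 53 + 90 = 515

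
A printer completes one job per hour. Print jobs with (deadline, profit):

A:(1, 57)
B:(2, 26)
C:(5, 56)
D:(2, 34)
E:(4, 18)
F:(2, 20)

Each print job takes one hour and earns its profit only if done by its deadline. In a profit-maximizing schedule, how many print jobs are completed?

Profit order: A=57 C=56 D=34 B=26 F=20 E=18
Assign: A→slot 1, C→slot 5, D→slot 2, B skipped, F skipped, E→slot 4.
Slots: [1:A] [2:D] [4:E] [5:C]
4 of 6 scheduled.

4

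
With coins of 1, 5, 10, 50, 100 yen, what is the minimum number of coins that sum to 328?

328 = 3×100 + 2×10 + 1×5 + 3×1
Total coins = 3 + 2 + 1 + 3 = 9

9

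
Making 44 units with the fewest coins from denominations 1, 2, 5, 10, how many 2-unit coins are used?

Use the largest denomination that fits, subtract, and repeat.
44 − 4×10→4 − 2×2→0
Count of 2: 2

2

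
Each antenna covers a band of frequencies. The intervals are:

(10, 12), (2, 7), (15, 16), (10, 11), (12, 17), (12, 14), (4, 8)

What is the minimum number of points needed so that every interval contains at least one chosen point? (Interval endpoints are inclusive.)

Sorted: [2,7] [4,8] [10,11] [10,12] [12,14] [15,16] [12,17]
{[2,7],[4,8]} hit by 7; {[10,11],[10,12]} hit by 11; {[12,14]} hit by 14; {[15,16],[12,17]} hit by 16.
Points: 7, 11, 14, 16 (4 total).

4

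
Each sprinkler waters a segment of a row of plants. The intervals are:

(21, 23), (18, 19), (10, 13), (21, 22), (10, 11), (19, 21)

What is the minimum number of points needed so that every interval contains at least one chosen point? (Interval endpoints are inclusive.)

Process intervals by earliest right end; each time one isn't hit yet, stab at its right endpoint.
By right end: [10,11]  [10,13]  [18,19]  [19,21]  [21,22]  [21,23]
[10,11] uncovered → point at 11; [18,19] uncovered → point at 19; [21,22] uncovered → point at 22.
Points: 11, 19, 22 (3 total).

3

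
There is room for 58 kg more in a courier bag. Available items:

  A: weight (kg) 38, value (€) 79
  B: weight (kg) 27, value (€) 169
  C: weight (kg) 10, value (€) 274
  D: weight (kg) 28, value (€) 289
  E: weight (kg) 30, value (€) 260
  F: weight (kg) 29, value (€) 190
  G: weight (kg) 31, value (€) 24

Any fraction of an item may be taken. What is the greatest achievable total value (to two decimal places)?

Ratios (sorted): C 27.40, D 10.32, E 8.67, F 6.55, B 6.26, A 2.08, G 0.77
take C (10 @ 274); take D (28 @ 289); take 20/30 of E → 173.33. Capacity used 58/58.
Total value = 736.33

736.33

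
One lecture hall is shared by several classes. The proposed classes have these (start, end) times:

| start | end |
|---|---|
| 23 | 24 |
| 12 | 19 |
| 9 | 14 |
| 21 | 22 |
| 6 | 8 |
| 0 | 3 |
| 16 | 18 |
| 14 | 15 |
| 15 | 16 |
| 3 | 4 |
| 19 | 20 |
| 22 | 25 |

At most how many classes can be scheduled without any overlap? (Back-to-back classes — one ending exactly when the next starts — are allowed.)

10

Greedy by earliest finish: after sorting by end time, pick each interval compatible with the last pick.
By end time: (0,3), (3,4), (6,8), (9,14), (14,15), (15,16), (16,18), (12,19), (19,20), (21,22), (23,24), (22,25).
Pick (0,3); next start ≥ 3 → (3,4); next start ≥ 4 → (6,8); next start ≥ 8 → (9,14); next start ≥ 14 → (14,15); next start ≥ 15 → (15,16); next start ≥ 16 → (16,18); next start ≥ 18 → (19,20); next start ≥ 20 → (21,22); next start ≥ 22 → (23,24).
Selected 10 classes.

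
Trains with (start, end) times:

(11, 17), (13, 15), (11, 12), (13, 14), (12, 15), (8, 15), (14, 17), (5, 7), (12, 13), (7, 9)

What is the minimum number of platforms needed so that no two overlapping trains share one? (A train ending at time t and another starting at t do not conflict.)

5

starts: [5, 7, 8, 11, 11, 12, 12, 13, 13, 14]
ends:   [7, 9, 12, 13, 14, 15, 15, 15, 17, 17]
s5→1 e7→0 s7→1 s8→2 e9→1 s11→2 s11→3 e12→2 s12→3 s12→4 e13→3 s13→4 s13→5  — peak 5.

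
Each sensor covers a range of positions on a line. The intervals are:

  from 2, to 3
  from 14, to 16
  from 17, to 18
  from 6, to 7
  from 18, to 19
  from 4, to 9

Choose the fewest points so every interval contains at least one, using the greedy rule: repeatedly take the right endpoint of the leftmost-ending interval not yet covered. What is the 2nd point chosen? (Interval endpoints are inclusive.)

Process intervals by earliest right end; each time one isn't hit yet, stab at its right endpoint.
By right end: [2,3]  [6,7]  [4,9]  [14,16]  [17,18]  [18,19]
[2,3] uncovered → point at 3; [6,7] uncovered → point at 7; [14,16] uncovered → point at 16; [17,18] uncovered → point at 18.
Points: 3, 7, 16, 18 (4 total).

7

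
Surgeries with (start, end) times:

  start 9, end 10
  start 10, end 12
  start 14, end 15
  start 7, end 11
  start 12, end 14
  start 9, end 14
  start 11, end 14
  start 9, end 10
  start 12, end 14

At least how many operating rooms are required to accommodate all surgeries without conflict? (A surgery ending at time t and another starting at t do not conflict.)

4

Count concurrent intervals with a sweep; the peak is the room count.
Events (time:±→running): 7:+→1 9:+→2 9:+→3 9:+→4 … peak 4.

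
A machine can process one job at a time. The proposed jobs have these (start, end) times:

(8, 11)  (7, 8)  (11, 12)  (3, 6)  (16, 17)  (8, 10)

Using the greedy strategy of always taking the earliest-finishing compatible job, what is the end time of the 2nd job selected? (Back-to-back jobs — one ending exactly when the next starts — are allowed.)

8

Greedy by earliest finish: after sorting by end time, pick each interval compatible with the last pick.
Sorted by end: (3,6)  (7,8)  (8,10)  (8,11)  (11,12)  (16,17)
take (3,6); take (7,8); take (8,10); take (11,12); take (16,17).
Selected: (3,6) (7,8) (8,10) (11,12) (16,17)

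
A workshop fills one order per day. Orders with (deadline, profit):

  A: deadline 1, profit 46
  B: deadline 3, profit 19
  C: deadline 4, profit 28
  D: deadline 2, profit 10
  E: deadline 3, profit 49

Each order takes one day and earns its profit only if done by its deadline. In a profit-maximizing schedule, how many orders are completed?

4

Sort by profit descending; place each in the latest free slot ≤ its deadline.
Profit order: E=49 A=46 C=28 B=19 D=10
Assign: E→slot 3, A→slot 1, C→slot 4, B→slot 2, D skipped.
Slots: [1:A] [2:B] [3:E] [4:C]
4 of 5 scheduled.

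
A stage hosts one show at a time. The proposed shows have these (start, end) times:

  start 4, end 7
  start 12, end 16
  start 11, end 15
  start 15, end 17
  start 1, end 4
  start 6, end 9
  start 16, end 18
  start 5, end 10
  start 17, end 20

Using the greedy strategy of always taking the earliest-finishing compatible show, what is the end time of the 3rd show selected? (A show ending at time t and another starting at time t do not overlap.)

Sort by end time and greedily take each interval whose start is ≥ the last chosen end.
By end time: (1,4), (4,7), (6,9), (5,10), (11,15), (12,16), (15,17), (16,18), (17,20).
Pick (1,4); next start ≥ 4 → (4,7); next start ≥ 7 → (11,15); next start ≥ 15 → (15,17); next start ≥ 17 → (17,20).
Selected: (1,4) (4,7) (11,15) (15,17) (17,20)

15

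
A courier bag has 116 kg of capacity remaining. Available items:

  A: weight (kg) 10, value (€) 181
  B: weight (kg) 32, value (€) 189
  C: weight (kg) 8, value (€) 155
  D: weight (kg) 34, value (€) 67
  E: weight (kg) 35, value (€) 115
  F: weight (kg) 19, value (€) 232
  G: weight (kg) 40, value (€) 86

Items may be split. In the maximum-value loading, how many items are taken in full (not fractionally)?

Ratios (sorted): C 19.38, A 18.10, F 12.21, B 5.91, E 3.29, G 2.15, D 1.97
take C (8 @ 155); take A (10 @ 181); take F (19 @ 232); take B (32 @ 189); take E (35 @ 115); take 12/40 of G → 25.80. Capacity used 116/116.
5 item(s) taken whole; one partial (take 12/40 of G).

5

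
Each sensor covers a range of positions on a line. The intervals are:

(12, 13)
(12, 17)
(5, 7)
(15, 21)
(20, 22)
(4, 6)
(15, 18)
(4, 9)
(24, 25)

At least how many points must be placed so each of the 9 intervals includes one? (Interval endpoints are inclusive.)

Process intervals by earliest right end; each time one isn't hit yet, stab at its right endpoint.
Sorted: [4,6] [5,7] [4,9] [12,13] [12,17] [15,18] [15,21] [20,22] [24,25]
{[4,6],[5,7],[4,9]} hit by 6; {[12,13],[12,17]} hit by 13; {[15,18],[15,21]} hit by 18; {[20,22]} hit by 22; {[24,25]} hit by 25.
Points: 6, 13, 18, 22, 25 (5 total).

5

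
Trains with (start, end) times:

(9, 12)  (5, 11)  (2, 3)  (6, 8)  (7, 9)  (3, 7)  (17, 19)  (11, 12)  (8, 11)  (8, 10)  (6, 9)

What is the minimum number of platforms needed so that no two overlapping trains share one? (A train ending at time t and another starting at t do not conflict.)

5

starts: [2, 3, 5, 6, 6, 7, 8, 8, 9, 11, 17]
ends:   [3, 7, 8, 9, 9, 10, 11, 11, 12, 12, 19]
s2→1 e3→0 s3→1 s5→2 s6→3 s6→4 e7→3 s7→4 e8→3 s8→4 s8→5  — peak 5.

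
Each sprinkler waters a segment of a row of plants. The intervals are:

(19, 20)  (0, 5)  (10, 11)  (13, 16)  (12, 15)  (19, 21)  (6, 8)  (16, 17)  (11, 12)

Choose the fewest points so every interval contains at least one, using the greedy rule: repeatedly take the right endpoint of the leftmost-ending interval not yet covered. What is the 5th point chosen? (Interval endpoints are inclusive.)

17

Process intervals by earliest right end; each time one isn't hit yet, stab at its right endpoint.
Sorted: [0,5] [6,8] [10,11] [11,12] [12,15] [13,16] [16,17] [19,20] [19,21]
{[0,5]} hit by 5; {[6,8]} hit by 8; {[10,11],[11,12]} hit by 11; {[12,15],[13,16]} hit by 15; {[16,17]} hit by 17; {[19,20],[19,21]} hit by 20.
Points: 5, 8, 11, 15, 17, 20 (6 total).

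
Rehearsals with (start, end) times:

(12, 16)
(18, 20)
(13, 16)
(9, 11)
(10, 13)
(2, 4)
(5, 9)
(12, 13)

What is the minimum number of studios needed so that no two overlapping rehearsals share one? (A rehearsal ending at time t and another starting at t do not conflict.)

3

Events (time:±→running): 2:+→1 4:-→0 5:+→1 9:-→0 9:+→1 10:+→2 11:-→1 12:+→2 12:+→3 … peak 3.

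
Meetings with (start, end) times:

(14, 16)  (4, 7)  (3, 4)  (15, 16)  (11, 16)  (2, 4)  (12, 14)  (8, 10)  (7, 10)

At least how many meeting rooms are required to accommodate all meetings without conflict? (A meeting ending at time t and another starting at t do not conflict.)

The answer is the maximum number of intervals overlapping at any instant.
Events (time:±→running): 2:+→1 3:+→2 4:-→1 4:-→0 4:+→1 7:-→0 7:+→1 8:+→2 10:-→1 10:-→0 11:+→1 12:+→2 14:-→1 14:+→2 15:+→3 … peak 3.

3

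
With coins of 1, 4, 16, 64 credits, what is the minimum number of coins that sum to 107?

Use the largest denomination that fits, subtract, and repeat.
107 = 1×64 + 2×16 + 2×4 + 3×1
Total coins = 1 + 2 + 2 + 3 = 8

8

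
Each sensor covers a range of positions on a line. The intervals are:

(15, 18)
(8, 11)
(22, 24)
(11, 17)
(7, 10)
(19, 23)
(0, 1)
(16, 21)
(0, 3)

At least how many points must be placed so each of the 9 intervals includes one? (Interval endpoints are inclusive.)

4

Process intervals by earliest right end; each time one isn't hit yet, stab at its right endpoint.
Sorted: [0,1] [0,3] [7,10] [8,11] [11,17] [15,18] [16,21] [19,23] [22,24]
{[0,1],[0,3]} hit by 1; {[7,10],[8,11]} hit by 10; {[11,17],[15,18],[16,21]} hit by 17; {[19,23],[22,24]} hit by 23.
Points: 1, 10, 17, 23 (4 total).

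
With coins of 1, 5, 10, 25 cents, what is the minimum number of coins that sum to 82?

6

82 = 3×25 + 1×5 + 2×1
Total coins = 3 + 1 + 2 = 6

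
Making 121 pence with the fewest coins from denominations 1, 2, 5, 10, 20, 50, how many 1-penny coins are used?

1

121 = 2×50 + 1×20 + 1×1
Count of 1: 1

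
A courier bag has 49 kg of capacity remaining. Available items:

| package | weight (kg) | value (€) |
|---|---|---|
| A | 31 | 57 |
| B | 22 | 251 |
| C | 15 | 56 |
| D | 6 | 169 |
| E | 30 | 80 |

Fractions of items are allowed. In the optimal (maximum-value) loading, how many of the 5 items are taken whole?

Greedy by value/weight ratio, highest first.
Ratios (sorted): D 28.17, B 11.41, C 3.73, E 2.67, A 1.84
take D (6 @ 169); take B (22 @ 251); take C (15 @ 56); take 6/30 of E → 16.00. Capacity used 49/49.
3 item(s) taken whole; one partial (take 6/30 of E).

3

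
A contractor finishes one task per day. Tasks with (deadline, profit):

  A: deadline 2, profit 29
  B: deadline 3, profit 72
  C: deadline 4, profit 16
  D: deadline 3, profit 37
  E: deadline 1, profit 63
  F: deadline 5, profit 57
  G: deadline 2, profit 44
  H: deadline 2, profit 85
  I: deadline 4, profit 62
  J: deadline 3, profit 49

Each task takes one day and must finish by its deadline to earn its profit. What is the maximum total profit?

339

By profit: H(d2,85), B(d3,72), E(d1,63), I(d4,62), F(d5,57), J(d3,49), G(d2,44), D(d3,37), A(d2,29), C(d4,16)
H→slot 2; B→slot 3; E→slot 1; I→slot 4; F→slot 5; J skipped; G skipped; D skipped; A skipped; C skipped.
Profit = 63 + 85 + 72 + 62 + 57 = 339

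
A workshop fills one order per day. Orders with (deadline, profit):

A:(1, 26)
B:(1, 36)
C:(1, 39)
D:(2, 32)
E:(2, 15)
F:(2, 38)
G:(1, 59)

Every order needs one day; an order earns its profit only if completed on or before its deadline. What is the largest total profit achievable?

By profit: G(d1,59), C(d1,39), F(d2,38), B(d1,36), D(d2,32), A(d1,26), E(d2,15)
G→slot 1; C skipped; F→slot 2; B skipped; D skipped; A skipped; E skipped.
Profit = 59 + 38 = 97

97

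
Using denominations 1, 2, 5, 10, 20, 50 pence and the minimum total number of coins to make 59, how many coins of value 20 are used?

59 − 1×50→9 − 1×5→4 − 2×2→0
Count of 20: 0

0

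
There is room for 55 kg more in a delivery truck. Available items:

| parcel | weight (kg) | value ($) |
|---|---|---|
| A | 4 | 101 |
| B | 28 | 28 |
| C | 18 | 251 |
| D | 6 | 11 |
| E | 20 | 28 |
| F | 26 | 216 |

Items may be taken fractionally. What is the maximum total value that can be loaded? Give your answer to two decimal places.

580.40

Order: A (101/4=25.25) > C (251/18=13.94) > F (216/26=8.31) > D (11/6=1.83) > E (28/20=1.40) > B (28/28=1.00)
Fill: take A (4 @ 101) → take C (18 @ 251) → take F (26 @ 216) → take D (6 @ 11) → take 1/20 of E → 1.40; 55/55 used.
Total value = 580.40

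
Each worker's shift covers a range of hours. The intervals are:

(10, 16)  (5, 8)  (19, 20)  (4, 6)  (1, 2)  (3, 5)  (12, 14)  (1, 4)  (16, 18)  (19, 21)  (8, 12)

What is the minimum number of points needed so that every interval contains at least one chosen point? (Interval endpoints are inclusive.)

5

Sort by right endpoint; whenever an interval is uncovered, place a point at its right end.
Sorted: [1,2] [1,4] [3,5] [4,6] [5,8] [8,12] [12,14] [10,16] [16,18] [19,20] [19,21]
{[1,2],[1,4]} hit by 2; {[3,5],[4,6],[5,8]} hit by 5; {[8,12],[12,14],[10,16]} hit by 12; {[16,18]} hit by 18; {[19,20],[19,21]} hit by 20.
Points: 2, 5, 12, 18, 20 (5 total).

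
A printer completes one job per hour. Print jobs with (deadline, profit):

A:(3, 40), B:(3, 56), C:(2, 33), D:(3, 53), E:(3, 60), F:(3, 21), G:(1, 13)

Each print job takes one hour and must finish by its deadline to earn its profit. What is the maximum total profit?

169

Sort by profit descending; place each in the latest free slot ≤ its deadline.
By profit: E(d3,60), B(d3,56), D(d3,53), A(d3,40), C(d2,33), F(d3,21), G(d1,13)
E→slot 3; B→slot 2; D→slot 1; A skipped; C skipped; F skipped; G skipped.
Profit = 53 + 56 + 60 = 169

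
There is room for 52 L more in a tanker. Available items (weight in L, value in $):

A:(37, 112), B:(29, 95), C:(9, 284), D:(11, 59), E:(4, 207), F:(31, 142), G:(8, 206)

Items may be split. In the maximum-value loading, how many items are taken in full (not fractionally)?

Sort by value per unit weight and fill in that order.
Order: E (207/4=51.75) > C (284/9=31.56) > G (206/8=25.75) > D (59/11=5.36) > F (142/31=4.58) > B (95/29=3.28) > A (112/37=3.03)
Fill: take E (4 @ 207) → take C (9 @ 284) → take G (8 @ 206) → take D (11 @ 59) → take 20/31 of F → 91.61; 52/52 used.
4 item(s) taken whole; one partial (take 20/31 of F).

4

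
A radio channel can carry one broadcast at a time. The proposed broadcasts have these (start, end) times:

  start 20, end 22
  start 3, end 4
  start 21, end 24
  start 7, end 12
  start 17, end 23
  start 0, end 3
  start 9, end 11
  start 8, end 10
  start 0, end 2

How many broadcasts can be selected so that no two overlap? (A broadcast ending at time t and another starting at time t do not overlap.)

By end time: (0,2), (0,3), (3,4), (8,10), (9,11), (7,12), (20,22), (17,23), (21,24).
Pick (0,2); next start ≥ 2 → (3,4); next start ≥ 4 → (8,10); next start ≥ 10 → (20,22).
Selected 4 broadcasts.

4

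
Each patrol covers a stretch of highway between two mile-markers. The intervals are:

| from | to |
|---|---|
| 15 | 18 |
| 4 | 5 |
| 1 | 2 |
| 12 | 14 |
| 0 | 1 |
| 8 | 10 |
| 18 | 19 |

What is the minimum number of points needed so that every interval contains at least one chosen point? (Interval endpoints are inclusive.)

5

Sort by right endpoint; whenever an interval is uncovered, place a point at its right end.
By right end: [0,1]  [1,2]  [4,5]  [8,10]  [12,14]  [15,18]  [18,19]
[0,1] uncovered → point at 1; [4,5] uncovered → point at 5; [8,10] uncovered → point at 10; [12,14] uncovered → point at 14; [15,18] uncovered → point at 18.
Points: 1, 5, 10, 14, 18 (5 total).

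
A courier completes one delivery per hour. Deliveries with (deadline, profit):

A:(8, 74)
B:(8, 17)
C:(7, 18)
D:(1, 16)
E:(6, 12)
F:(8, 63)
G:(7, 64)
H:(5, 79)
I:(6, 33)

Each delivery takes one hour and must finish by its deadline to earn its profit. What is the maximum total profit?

364

Profit order: H=79 A=74 G=64 F=63 I=33 C=18 B=17 D=16 E=12
Assign: H→slot 5, A→slot 8, G→slot 7, F→slot 6, I→slot 4, C→slot 3, B→slot 2, D→slot 1, E skipped.
Slots: [1:D] [2:B] [3:C] [4:I] [5:H] [6:F] [7:G] [8:A]
Profit = 16 + 17 + 18 + 33 + 79 + 63 + 64 + 74 = 364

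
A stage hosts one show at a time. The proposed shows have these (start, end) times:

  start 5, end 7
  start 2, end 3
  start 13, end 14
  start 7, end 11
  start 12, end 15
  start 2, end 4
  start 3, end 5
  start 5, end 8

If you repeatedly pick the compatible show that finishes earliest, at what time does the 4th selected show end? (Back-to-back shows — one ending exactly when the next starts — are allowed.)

11

Order by finish time; keep every interval that doesn't clash with the previous kept one.
By end time: (2,3), (2,4), (3,5), (5,7), (5,8), (7,11), (13,14), (12,15).
Pick (2,3); next start ≥ 3 → (3,5); next start ≥ 5 → (5,7); next start ≥ 7 → (7,11); next start ≥ 11 → (13,14).
Selected: (2,3) (3,5) (5,7) (7,11) (13,14)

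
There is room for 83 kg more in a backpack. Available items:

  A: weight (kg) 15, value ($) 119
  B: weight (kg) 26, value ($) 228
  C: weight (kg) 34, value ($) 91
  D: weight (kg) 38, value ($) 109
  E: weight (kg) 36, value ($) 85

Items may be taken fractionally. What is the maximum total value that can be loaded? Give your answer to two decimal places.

Greedy by value/weight ratio, highest first.
Ratios (sorted): B 8.77, A 7.93, D 2.87, C 2.68, E 2.36
take B (26 @ 228); take A (15 @ 119); take D (38 @ 109); take 4/34 of C → 10.71. Capacity used 83/83.
Total value = 466.71

466.71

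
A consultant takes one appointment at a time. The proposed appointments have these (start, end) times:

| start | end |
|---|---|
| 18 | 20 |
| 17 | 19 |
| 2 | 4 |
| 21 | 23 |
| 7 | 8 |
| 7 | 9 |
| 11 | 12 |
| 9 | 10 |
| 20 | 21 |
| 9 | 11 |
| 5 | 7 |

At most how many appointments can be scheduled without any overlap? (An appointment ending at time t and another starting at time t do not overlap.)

Sort by end time and greedily take each interval whose start is ≥ the last chosen end.
By end time: (2,4), (5,7), (7,8), (7,9), (9,10), (9,11), (11,12), (17,19), (18,20), (20,21), (21,23).
Pick (2,4); next start ≥ 4 → (5,7); next start ≥ 7 → (7,8); next start ≥ 8 → (9,10); next start ≥ 10 → (11,12); next start ≥ 12 → (17,19); next start ≥ 19 → (20,21); next start ≥ 21 → (21,23).
Selected 8 appointments.

8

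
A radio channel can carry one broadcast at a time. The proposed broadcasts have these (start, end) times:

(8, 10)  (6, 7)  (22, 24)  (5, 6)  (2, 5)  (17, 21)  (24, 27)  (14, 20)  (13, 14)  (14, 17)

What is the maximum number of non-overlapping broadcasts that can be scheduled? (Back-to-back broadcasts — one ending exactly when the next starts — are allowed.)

9

Sorted by end: (2,5)  (5,6)  (6,7)  (8,10)  (13,14)  (14,17)  (14,20)  (17,21)  (22,24)  (24,27)
take (2,5); take (5,6); take (6,7); take (8,10); take (13,14); take (14,17); take (17,21); take (22,24); take (24,27).
Selected 9 broadcasts.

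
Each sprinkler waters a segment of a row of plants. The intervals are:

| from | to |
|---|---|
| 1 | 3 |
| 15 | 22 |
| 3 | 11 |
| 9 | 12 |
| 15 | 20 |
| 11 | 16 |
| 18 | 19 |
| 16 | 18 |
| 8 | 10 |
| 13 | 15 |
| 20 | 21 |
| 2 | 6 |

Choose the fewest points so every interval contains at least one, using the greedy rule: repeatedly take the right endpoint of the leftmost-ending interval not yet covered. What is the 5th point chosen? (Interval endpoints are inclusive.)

21

Sort by right endpoint; whenever an interval is uncovered, place a point at its right end.
By right end: [1,3]  [2,6]  [8,10]  [3,11]  [9,12]  [13,15]  [11,16]  [16,18]  [18,19]  [15,20]  [20,21]  [15,22]
[1,3] uncovered → point at 3; [8,10] uncovered → point at 10; [13,15] uncovered → point at 15; [16,18] uncovered → point at 18; [20,21] uncovered → point at 21.
Points: 3, 10, 15, 18, 21 (5 total).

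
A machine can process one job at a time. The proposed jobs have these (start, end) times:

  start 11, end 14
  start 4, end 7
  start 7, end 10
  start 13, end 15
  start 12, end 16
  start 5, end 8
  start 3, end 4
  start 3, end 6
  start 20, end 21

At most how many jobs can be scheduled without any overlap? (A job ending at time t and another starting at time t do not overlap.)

Order by finish time; keep every interval that doesn't clash with the previous kept one.
By end time: (3,4), (3,6), (4,7), (5,8), (7,10), (11,14), (13,15), (12,16), (20,21).
Pick (3,4); next start ≥ 4 → (4,7); next start ≥ 7 → (7,10); next start ≥ 10 → (11,14); next start ≥ 14 → (20,21).
Selected 5 jobs.

5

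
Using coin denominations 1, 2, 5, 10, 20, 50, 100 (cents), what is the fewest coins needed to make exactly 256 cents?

5

256 = 2×100 + 1×50 + 1×5 + 1×1
Total coins = 2 + 1 + 1 + 1 = 5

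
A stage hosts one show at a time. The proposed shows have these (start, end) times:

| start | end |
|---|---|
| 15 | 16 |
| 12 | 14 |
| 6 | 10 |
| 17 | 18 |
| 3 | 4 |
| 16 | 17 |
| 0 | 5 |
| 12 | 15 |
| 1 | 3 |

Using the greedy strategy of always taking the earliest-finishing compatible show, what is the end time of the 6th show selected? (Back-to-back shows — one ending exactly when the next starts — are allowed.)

Sort by end time and greedily take each interval whose start is ≥ the last chosen end.
By end time: (1,3), (3,4), (0,5), (6,10), (12,14), (12,15), (15,16), (16,17), (17,18).
Pick (1,3); next start ≥ 3 → (3,4); next start ≥ 4 → (6,10); next start ≥ 10 → (12,14); next start ≥ 14 → (15,16); next start ≥ 16 → (16,17); next start ≥ 17 → (17,18).
Selected: (1,3) (3,4) (6,10) (12,14) (15,16) (16,17) (17,18)

17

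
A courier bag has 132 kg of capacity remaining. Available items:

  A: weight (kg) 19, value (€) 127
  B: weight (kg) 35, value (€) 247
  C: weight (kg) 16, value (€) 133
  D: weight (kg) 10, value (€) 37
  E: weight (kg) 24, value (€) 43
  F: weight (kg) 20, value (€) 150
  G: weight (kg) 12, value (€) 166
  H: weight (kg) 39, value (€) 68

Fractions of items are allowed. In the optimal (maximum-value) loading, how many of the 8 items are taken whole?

6

Order: G (166/12=13.83) > C (133/16=8.31) > F (150/20=7.50) > B (247/35=7.06) > A (127/19=6.68) > D (37/10=3.70) > E (43/24=1.79) > H (68/39=1.74)
Fill: take G (12 @ 166) → take C (16 @ 133) → take F (20 @ 150) → take B (35 @ 247) → take A (19 @ 127) → take D (10 @ 37) → take 20/24 of E → 35.83; 132/132 used.
6 item(s) taken whole; one partial (take 20/24 of E).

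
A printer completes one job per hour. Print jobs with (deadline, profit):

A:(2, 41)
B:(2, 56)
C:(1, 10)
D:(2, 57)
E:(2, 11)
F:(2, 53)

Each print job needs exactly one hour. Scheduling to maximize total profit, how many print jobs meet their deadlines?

2

Take jobs in profit order; each goes to the latest open slot no later than its deadline.
Profit order: D=57 B=56 F=53 A=41 E=11 C=10
Assign: D→slot 2, B→slot 1, F skipped, A skipped, E skipped, C skipped.
Slots: [1:B] [2:D]
2 of 6 scheduled.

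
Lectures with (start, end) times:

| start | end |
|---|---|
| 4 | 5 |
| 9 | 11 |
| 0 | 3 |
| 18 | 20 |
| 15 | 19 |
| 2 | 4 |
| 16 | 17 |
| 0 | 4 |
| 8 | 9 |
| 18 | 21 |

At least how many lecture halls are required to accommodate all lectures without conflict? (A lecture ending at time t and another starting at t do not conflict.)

Events (time:±→running): 0:+→1 0:+→2 2:+→3 … peak 3.

3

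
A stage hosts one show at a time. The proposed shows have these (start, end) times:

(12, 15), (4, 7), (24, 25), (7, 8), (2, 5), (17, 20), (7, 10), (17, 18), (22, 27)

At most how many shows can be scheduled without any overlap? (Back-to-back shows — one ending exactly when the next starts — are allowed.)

Order by finish time; keep every interval that doesn't clash with the previous kept one.
Sorted by end: (2,5)  (4,7)  (7,8)  (7,10)  (12,15)  (17,18)  (17,20)  (24,25)  (22,27)
take (2,5); take (7,8); skip (7,10); take (12,15); take (17,18); take (24,25); skip (22,27).
Selected 5 shows.

5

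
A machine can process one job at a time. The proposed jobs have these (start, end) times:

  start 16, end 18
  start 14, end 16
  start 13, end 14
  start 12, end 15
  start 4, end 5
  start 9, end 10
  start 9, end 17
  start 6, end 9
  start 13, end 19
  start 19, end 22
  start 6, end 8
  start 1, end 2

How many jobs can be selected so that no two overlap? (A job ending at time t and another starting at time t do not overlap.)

By end time: (1,2), (4,5), (6,8), (6,9), (9,10), (13,14), (12,15), (14,16), (9,17), (16,18), (13,19), (19,22).
Pick (1,2); next start ≥ 2 → (4,5); next start ≥ 5 → (6,8); next start ≥ 8 → (9,10); next start ≥ 10 → (13,14); next start ≥ 14 → (14,16); next start ≥ 16 → (16,18); next start ≥ 18 → (19,22).
Selected 8 jobs.

8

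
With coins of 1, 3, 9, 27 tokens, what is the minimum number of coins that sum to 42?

42 = 1×27 + 1×9 + 2×3
Total coins = 1 + 1 + 2 = 4

4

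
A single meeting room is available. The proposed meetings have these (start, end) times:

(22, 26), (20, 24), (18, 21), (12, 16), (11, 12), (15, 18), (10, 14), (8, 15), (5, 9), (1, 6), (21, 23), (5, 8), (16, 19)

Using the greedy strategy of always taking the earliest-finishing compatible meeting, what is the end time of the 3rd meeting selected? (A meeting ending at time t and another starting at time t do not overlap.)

Order by finish time; keep every interval that doesn't clash with the previous kept one.
Sorted by end: (1,6)  (5,8)  (5,9)  (11,12)  (10,14)  (8,15)  (12,16)  (15,18)  (16,19)  (18,21)  (21,23)  (20,24)  (22,26)
take (1,6); skip (5,9); take (11,12); skip (10,14); skip (8,15); take (12,16); skip (15,18); take (16,19); take (21,23).
Selected: (1,6) (11,12) (12,16) (16,19) (21,23)

16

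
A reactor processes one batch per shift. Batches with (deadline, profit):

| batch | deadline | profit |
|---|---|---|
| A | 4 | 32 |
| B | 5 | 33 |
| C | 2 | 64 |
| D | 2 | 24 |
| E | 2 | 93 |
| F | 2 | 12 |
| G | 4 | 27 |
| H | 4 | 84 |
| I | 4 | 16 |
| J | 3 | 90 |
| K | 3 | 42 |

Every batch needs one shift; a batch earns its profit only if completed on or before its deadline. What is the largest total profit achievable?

364

Sort by profit descending; place each in the latest free slot ≤ its deadline.
Profit order: E=93 J=90 H=84 C=64 K=42 B=33 A=32 G=27 D=24 I=16 F=12
Assign: E→slot 2, J→slot 3, H→slot 4, C→slot 1, K skipped, B→slot 5, A skipped, G skipped, D skipped, I skipped, F skipped.
Slots: [1:C] [2:E] [3:J] [4:H] [5:B]
Profit = 64 + 93 + 90 + 84 + 33 = 364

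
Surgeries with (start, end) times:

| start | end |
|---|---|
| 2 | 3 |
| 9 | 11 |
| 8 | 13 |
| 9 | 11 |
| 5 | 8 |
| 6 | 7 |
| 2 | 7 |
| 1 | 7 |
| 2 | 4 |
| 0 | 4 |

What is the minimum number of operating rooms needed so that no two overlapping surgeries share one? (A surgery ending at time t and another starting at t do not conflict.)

The answer is the maximum number of intervals overlapping at any instant.
starts: [0, 1, 2, 2, 2, 5, 6, 8, 9, 9]
ends:   [3, 4, 4, 7, 7, 7, 8, 11, 11, 13]
s0→1 s1→2 s2→3 s2→4 s2→5  — peak 5.

5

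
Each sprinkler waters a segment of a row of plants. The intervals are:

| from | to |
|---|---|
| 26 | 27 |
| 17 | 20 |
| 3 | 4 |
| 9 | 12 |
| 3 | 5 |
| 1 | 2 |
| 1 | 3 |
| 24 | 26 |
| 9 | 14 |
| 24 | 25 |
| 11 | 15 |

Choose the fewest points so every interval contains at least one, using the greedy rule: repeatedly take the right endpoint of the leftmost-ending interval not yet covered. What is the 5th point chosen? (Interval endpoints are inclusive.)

Sort by right endpoint; whenever an interval is uncovered, place a point at its right end.
Sorted: [1,2] [1,3] [3,4] [3,5] [9,12] [9,14] [11,15] [17,20] [24,25] [24,26] [26,27]
{[1,2],[1,3]} hit by 2; {[3,4],[3,5]} hit by 4; {[9,12],[9,14],[11,15]} hit by 12; {[17,20]} hit by 20; {[24,25],[24,26]} hit by 25; {[26,27]} hit by 27.
Points: 2, 4, 12, 20, 25, 27 (6 total).

25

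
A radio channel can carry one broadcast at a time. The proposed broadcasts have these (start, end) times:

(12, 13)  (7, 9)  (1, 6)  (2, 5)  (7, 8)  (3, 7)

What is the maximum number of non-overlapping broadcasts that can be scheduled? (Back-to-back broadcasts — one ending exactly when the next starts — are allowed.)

3

Greedy by earliest finish: after sorting by end time, pick each interval compatible with the last pick.
By end time: (2,5), (1,6), (3,7), (7,8), (7,9), (12,13).
Pick (2,5); next start ≥ 5 → (7,8); next start ≥ 8 → (12,13).
Selected 3 broadcasts.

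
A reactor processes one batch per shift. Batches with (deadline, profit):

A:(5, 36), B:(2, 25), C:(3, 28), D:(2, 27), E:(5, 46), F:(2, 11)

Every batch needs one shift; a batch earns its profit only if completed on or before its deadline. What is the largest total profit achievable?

Sort by profit descending; place each in the latest free slot ≤ its deadline.
By profit: E(d5,46), A(d5,36), C(d3,28), D(d2,27), B(d2,25), F(d2,11)
E→slot 5; A→slot 4; C→slot 3; D→slot 2; B→slot 1; F skipped.
Profit = 25 + 27 + 28 + 36 + 46 = 162

162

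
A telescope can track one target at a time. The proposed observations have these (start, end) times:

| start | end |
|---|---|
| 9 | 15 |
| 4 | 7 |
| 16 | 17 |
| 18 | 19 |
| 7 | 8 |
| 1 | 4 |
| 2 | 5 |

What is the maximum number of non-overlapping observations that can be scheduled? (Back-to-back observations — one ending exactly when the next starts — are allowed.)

Order by finish time; keep every interval that doesn't clash with the previous kept one.
Sorted by end: (1,4)  (2,5)  (4,7)  (7,8)  (9,15)  (16,17)  (18,19)
take (1,4); take (4,7); take (7,8); take (9,15); take (16,17); take (18,19).
Selected 6 observations.

6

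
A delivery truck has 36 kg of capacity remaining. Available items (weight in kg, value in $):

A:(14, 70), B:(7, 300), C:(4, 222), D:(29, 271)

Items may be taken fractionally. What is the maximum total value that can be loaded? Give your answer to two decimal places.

755.62

Sort by value per unit weight and fill in that order.
Order: C (222/4=55.50) > B (300/7=42.86) > D (271/29=9.34) > A (70/14=5.00)
Fill: take C (4 @ 222) → take B (7 @ 300) → take 25/29 of D → 233.62; 36/36 used.
Total value = 755.62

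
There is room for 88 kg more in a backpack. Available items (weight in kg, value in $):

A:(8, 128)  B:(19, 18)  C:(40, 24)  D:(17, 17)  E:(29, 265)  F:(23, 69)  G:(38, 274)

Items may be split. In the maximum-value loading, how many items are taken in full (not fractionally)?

3

Order: A (128/8=16.00) > E (265/29=9.14) > G (274/38=7.21) > F (69/23=3.00) > D (17/17=1.00) > B (18/19=0.95) > C (24/40=0.60)
Fill: take A (8 @ 128) → take E (29 @ 265) → take G (38 @ 274) → take 13/23 of F → 39.00; 88/88 used.
3 item(s) taken whole; one partial (take 13/23 of F).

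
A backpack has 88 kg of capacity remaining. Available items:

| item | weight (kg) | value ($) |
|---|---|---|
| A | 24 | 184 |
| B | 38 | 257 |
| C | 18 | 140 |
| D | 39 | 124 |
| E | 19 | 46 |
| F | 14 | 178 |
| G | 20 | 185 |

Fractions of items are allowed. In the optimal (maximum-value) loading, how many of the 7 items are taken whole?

4

Greedy by value/weight ratio, highest first.
Order: F (178/14=12.71) > G (185/20=9.25) > C (140/18=7.78) > A (184/24=7.67) > B (257/38=6.76) > D (124/39=3.18) > E (46/19=2.42)
Fill: take F (14 @ 178) → take G (20 @ 185) → take C (18 @ 140) → take A (24 @ 184) → take 12/38 of B → 81.16; 88/88 used.
4 item(s) taken whole; one partial (take 12/38 of B).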